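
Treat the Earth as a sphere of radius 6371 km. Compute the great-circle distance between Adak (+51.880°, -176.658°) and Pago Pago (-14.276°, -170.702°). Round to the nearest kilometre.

Δλ = -170.702 − -176.658 = 5.956°.
Δφ = -14.276 − 51.880 = -66.156°.
a = sin²(Δφ/2) + cos φ₁ · cos φ₂ · sin²(Δλ/2) = 0.299491.
c = 2·atan2(√a, √(1−a)) = 1.15817 rad → d = 6371·c ≈ 7378.69 km.

7379 km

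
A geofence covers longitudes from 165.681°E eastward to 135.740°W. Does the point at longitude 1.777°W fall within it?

No

Band width going east from +165.681° to -135.740°: ((-135.740 − 165.681) mod 360) = 58.579°.
Offset of -1.777° east of the west edge: ((-1.777 − 165.681) mod 360) = 192.542°.
192.542° > 58.579° ⇒ outside.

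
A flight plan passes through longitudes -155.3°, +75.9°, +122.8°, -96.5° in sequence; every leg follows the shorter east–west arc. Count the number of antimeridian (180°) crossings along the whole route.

Leg 1: -155.3° → +75.9°, shortest Δλ = -128.8° (west) — crosses 180°.
Leg 2: +75.9° → +122.8°, shortest Δλ = 46.9° (east) — does not cross 180°.
Leg 3: +122.8° → -96.5°, shortest Δλ = 140.7° (east) — crosses 180°.
Total crossings: 2.

2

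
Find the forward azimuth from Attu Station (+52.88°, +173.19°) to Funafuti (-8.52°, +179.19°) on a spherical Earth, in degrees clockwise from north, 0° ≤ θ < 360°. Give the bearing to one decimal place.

173.3°

Δλ = 179.19 − 173.19 = 6.00°.
θ = atan2( sin Δλ · cos φ₂ , cos φ₁ · sin φ₂ − sin φ₁ · cos φ₂ · cos Δλ )
  = atan2(0.10337, -0.87366) = 173.252° → normalised to [0°, 360°): 173.252°.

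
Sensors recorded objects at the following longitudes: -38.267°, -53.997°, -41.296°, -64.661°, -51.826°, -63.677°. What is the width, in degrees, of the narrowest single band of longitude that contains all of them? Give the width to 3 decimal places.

Sort the longitudes: -64.661°, -63.677°, -53.997°, -51.826°, -41.296°, -38.267°.
Eastward gaps between consecutive values (wrapping around): 0.984°, 9.680°, 2.171°, 10.530°, 3.029°, 333.606°.
Largest gap = 333.606° ⇒ minimal covering band is its complement: 360° − 333.606° = 26.394°.
Band runs from -64.661° eastward to -38.267°.

26.394°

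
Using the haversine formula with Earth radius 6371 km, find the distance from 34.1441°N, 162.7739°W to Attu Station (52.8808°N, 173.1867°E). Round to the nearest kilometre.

2819 km

Δλ = 173.1867 − -162.7739 = 335.9606°; wrapped into (−180°, 180°]: -24.0394°.
Δφ = 52.8808 − 34.1441 = 18.7367°.
a = sin²(Δφ/2) + cos φ₁ · cos φ₂ · sin²(Δλ/2) = 0.048158.
c = 2·atan2(√a, √(1−a)) = 0.44250 rad → d = 6371·c ≈ 2819.15 km.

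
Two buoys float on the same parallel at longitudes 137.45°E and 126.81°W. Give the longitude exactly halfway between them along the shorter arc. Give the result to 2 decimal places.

Signed shortest Δλ from +137.45° to -126.81° is +95.74°.
Midpoint longitude = +137.45° + (+95.74°)/2 = +137.45° + 47.87° = +185.32°.
Normalise into (−180°, 180°]: -174.68°.
(The naïve average (+137.45 + -126.81)/2 = 5.32° is on the wrong side of the globe.)

174.68°W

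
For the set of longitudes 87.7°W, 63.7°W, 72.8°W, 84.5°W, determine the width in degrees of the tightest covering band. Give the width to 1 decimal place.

Sort the longitudes: -87.7°, -84.5°, -72.8°, -63.7°.
Eastward gaps between consecutive values (wrapping around): 3.2°, 11.7°, 9.1°, 336.0°.
Largest gap = 336.0° ⇒ minimal covering band is its complement: 360° − 336.0° = 24.0°.
Band runs from -87.7° eastward to -63.7°.

24.0°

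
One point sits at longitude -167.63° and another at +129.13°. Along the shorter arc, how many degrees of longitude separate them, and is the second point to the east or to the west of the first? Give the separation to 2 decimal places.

63.24° west

Raw difference: 129.13 − -167.63 = 296.76°.
Normalise into (−180°, 180°]: 296.76° − 360° = -63.24°.
Negative ⇒ the second point lies to the west; separation 63.24°.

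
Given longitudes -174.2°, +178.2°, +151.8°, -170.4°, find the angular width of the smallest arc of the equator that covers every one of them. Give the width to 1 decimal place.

Sort the longitudes: -174.2°, -170.4°, +151.8°, +178.2°.
Eastward gaps between consecutive values (wrapping around): 3.8°, 322.2°, 26.4°, 7.6°.
Largest gap = 322.2° ⇒ minimal covering band is its complement: 360° − 322.2° = 37.8°.
Band runs from +151.8° eastward to -170.4°, crossing the antimeridian.

37.8°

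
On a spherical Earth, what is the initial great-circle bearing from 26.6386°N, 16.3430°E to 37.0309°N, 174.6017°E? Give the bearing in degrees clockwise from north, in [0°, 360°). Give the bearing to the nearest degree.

Δλ = 174.6017 − 16.3430 = 158.2587°.
θ = atan2( sin Δλ · cos φ₂ , cos φ₁ · sin φ₂ − sin φ₁ · cos φ₂ · cos Δλ )
  = atan2(0.29571, 0.87079) = 18.757° → normalised to [0°, 360°): 18.757°.

19°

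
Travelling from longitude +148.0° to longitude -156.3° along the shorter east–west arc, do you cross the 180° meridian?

Yes

Naïve |-156.3 − 148.0| = 304.3° > 180°, so the shorter arc goes the other way round — across 180°.
Signed shortest Δλ = ((-156.3 − 148.0 + 180) mod 360) − 180 = 55.7°.
Going east by 55.7° from +148.0° passes through 180° before reaching -156.3°.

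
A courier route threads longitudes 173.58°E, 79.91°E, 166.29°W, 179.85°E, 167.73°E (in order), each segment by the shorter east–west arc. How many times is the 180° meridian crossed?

2

Leg 1: +173.58° → +79.91°, shortest Δλ = -93.67° (west) — does not cross 180°.
Leg 2: +79.91° → -166.29°, shortest Δλ = 113.8° (east) — crosses 180°.
Leg 3: -166.29° → +179.85°, shortest Δλ = -13.86° (west) — crosses 180°.
Leg 4: +179.85° → +167.73°, shortest Δλ = -12.12° (west) — does not cross 180°.
Total crossings: 2.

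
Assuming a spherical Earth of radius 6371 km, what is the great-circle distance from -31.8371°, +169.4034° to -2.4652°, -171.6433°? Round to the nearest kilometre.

Δλ = -171.6433 − 169.4034 = -341.0467°; wrapped into (−180°, 180°]: 18.9533°.
Δφ = -2.4652 − -31.8371 = 29.3719°.
a = sin²(Δφ/2) + cos φ₁ · cos φ₂ · sin²(Δλ/2) = 0.087281.
c = 2·atan2(√a, √(1−a)) = 0.59982 rad → d = 6371·c ≈ 3821.45 km.

3821 km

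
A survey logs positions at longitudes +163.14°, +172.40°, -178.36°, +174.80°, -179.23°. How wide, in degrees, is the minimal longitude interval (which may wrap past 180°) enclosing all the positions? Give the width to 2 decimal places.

18.50°

Sort the longitudes: -179.23°, -178.36°, +163.14°, +172.40°, +174.80°.
Eastward gaps between consecutive values (wrapping around): 0.87°, 341.50°, 9.26°, 2.40°, 5.97°.
Largest gap = 341.50° ⇒ minimal covering band is its complement: 360° − 341.50° = 18.50°.
Band runs from +163.14° eastward to -178.36°, crossing the antimeridian.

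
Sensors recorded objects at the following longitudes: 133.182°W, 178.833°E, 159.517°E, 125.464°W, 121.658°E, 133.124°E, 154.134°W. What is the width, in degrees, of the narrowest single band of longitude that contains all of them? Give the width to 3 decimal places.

Sort the longitudes: -154.134°, -133.182°, -125.464°, +121.658°, +133.124°, +159.517°, +178.833°.
Eastward gaps between consecutive values (wrapping around): 20.952°, 7.718°, 247.122°, 11.466°, 26.393°, 19.316°, 27.033°.
Largest gap = 247.122° ⇒ minimal covering band is its complement: 360° − 247.122° = 112.878°.
Band runs from +121.658° eastward to -125.464°, crossing the antimeridian.

112.878°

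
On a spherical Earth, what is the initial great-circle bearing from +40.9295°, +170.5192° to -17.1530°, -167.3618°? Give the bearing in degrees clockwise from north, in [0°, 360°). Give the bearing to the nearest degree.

Δλ = -167.3618 − 170.5192 = -337.8810°; wrapped into (−180°, 180°]: 22.1190°.
θ = atan2( sin Δλ · cos φ₂ , cos φ₁ · sin φ₂ − sin φ₁ · cos φ₂ · cos Δλ )
  = atan2(0.35978, -0.80274) = 155.858° → normalised to [0°, 360°): 155.858°.

156°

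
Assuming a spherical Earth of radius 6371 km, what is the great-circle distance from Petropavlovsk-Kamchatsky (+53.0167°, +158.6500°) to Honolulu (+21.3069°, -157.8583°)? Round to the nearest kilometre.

Δλ = -157.8583 − 158.6500 = -316.5083°; wrapped into (−180°, 180°]: 43.4917°.
Δφ = 21.3069 − 53.0167 = -31.7098°.
a = sin²(Δφ/2) + cos φ₁ · cos φ₂ · sin²(Δλ/2) = 0.151570.
c = 2·atan2(√a, √(1−a)) = 0.79979 rad → d = 6371·c ≈ 5095.44 km.

5095 km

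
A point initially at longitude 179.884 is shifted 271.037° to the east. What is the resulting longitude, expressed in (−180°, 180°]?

Start at +179.884°; shift +271.037° → +450.921°.
+450.921° lies outside (−180°, 180°]; subtract 360° → +90.921°.

+90.921°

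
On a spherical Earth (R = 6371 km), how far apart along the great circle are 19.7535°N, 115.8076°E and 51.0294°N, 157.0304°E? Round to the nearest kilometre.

Δλ = 157.0304 − 115.8076 = 41.2228°.
Δφ = 51.0294 − 19.7535 = 31.2759°.
a = sin²(Δφ/2) + cos φ₁ · cos φ₂ · sin²(Δλ/2) = 0.146013.
c = 2·atan2(√a, √(1−a)) = 0.78417 rad → d = 6371·c ≈ 4995.96 km.

4996 km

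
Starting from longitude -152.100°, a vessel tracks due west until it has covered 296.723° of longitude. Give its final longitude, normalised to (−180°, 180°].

-88.823°

Start at -152.100°; shift −296.723° → -448.823°.
-448.823° lies outside (−180°, 180°]; add 360° → -88.823°.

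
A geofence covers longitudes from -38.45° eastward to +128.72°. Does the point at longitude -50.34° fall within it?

No

Band width going east from -38.45° to +128.72°: ((128.72 − -38.45) mod 360) = 167.17°.
Offset of -50.34° east of the west edge: ((-50.34 − -38.45) mod 360) = 348.11°.
348.11° > 167.17° ⇒ outside.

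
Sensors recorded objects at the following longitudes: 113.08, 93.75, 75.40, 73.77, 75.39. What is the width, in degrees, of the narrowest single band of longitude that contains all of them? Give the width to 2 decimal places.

Sort the longitudes: +73.77°, +75.39°, +75.40°, +93.75°, +113.08°.
Eastward gaps between consecutive values (wrapping around): 1.62°, 0.01°, 18.35°, 19.33°, 320.69°.
Largest gap = 320.69° ⇒ minimal covering band is its complement: 360° − 320.69° = 39.31°.
Band runs from +73.77° eastward to +113.08°.

39.31°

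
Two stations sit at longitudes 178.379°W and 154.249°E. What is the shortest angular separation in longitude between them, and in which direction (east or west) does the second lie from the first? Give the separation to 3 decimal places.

Raw difference: 154.249 − -178.379 = 332.628°.
Normalise into (−180°, 180°]: 332.628° − 360° = -27.372°.
Negative ⇒ the second point lies to the west; separation 27.372°.

27.372° west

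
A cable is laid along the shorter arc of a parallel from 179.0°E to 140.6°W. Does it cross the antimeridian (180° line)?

Naïve |-140.6 − 179.0| = 319.6° > 180°, so the shorter arc goes the other way round — across 180°.
Signed shortest Δλ = ((-140.6 − 179.0 + 180) mod 360) − 180 = 40.4°.
Going east by 40.4° from +179.0° passes through 180° before reaching -140.6°.

Yes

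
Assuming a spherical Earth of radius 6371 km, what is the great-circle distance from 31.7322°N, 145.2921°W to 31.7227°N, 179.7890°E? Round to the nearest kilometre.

Δλ = 179.7890 − -145.2921 = 325.0811°; wrapped into (−180°, 180°]: -34.9189°.
Δφ = 31.7227 − 31.7322 = -0.0095°.
a = sin²(Δφ/2) + cos φ₁ · cos φ₂ · sin²(Δλ/2) = 0.065124.
c = 2·atan2(√a, √(1−a)) = 0.51610 rad → d = 6371·c ≈ 3288.05 km.

3288 km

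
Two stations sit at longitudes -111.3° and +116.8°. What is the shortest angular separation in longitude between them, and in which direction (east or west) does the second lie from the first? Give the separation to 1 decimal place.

Raw difference: 116.8 − -111.3 = 228.1°.
Normalise into (−180°, 180°]: 228.1° − 360° = -131.9°.
Negative ⇒ the second point lies to the west; separation 131.9°.

131.9° west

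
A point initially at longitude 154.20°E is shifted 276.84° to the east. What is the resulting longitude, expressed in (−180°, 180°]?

71.04°E

Start at +154.20°; shift +276.84° → +431.04°.
+431.04° lies outside (−180°, 180°]; subtract 360° → +71.04°.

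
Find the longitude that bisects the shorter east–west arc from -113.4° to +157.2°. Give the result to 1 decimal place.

Signed shortest Δλ from -113.4° to +157.2° is -89.4°.
Midpoint longitude = -113.4° + (-89.4°)/2 = -113.4° − 44.7° = -158.1°.
(The naïve average (-113.4 + +157.2)/2 = 21.9° is on the wrong side of the globe.)

-158.1°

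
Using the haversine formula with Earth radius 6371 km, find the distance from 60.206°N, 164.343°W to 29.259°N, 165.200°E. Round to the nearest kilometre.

Δλ = 165.200 − -164.343 = 329.543°; wrapped into (−180°, 180°]: -30.457°.
Δφ = 29.259 − 60.206 = -30.947°.
a = sin²(Δφ/2) + cos φ₁ · cos φ₂ · sin²(Δλ/2) = 0.101087.
c = 2·atan2(√a, √(1−a)) = 0.64712 rad → d = 6371·c ≈ 4122.77 km.

4123 km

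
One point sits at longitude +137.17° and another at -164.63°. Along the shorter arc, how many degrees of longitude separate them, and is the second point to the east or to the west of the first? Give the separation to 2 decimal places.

Raw difference: -164.63 − 137.17 = -301.8°.
Normalise into (−180°, 180°]: -301.8° + 360° = 58.2°.
Positive ⇒ the second point lies to the east; separation 58.20°.

58.20° east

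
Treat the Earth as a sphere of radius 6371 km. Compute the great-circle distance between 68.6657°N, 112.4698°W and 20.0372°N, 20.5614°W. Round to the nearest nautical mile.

4327 nmi

Δλ = -20.5614 − -112.4698 = 91.9084°.
Δφ = 20.0372 − 68.6657 = -48.6285°.
a = sin²(Δφ/2) + cos φ₁ · cos φ₂ · sin²(Δλ/2) = 0.346116.
c = 2·atan2(√a, √(1−a)) = 1.25795 rad → d = 6371·c ≈ 8014.39 km ≈ 4327.43 nmi.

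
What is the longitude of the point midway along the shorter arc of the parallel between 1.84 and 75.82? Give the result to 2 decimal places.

+38.83°

Signed shortest Δλ from +1.84° to +75.82° is +73.98°.
Midpoint longitude = +1.84° + (+73.98°)/2 = +1.84° + 36.99° = +38.83°.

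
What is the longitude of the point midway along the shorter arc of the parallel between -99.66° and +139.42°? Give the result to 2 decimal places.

Signed shortest Δλ from -99.66° to +139.42° is -120.92°.
Midpoint longitude = -99.66° + (-120.92°)/2 = -99.66° − 60.46° = -160.12°.
(The naïve average (-99.66 + +139.42)/2 = 19.88° is on the wrong side of the globe.)

-160.12°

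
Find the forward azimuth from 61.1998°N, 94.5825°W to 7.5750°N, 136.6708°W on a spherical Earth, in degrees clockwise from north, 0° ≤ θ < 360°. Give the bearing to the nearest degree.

229°

Δλ = -136.6708 − -94.5825 = -42.0883°.
θ = atan2( sin Δλ · cos φ₂ , cos φ₁ · sin φ₂ − sin φ₁ · cos φ₂ · cos Δλ )
  = atan2(-0.66443, -0.58113) = -131.174° → normalised to [0°, 360°): 228.826°.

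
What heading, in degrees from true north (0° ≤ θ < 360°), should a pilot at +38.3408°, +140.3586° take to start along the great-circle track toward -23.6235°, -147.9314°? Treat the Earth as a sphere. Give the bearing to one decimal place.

119.5°

Δλ = -147.9314 − 140.3586 = -288.2900°; wrapped into (−180°, 180°]: 71.7100°.
θ = atan2( sin Δλ · cos φ₂ , cos φ₁ · sin φ₂ − sin φ₁ · cos φ₂ · cos Δλ )
  = atan2(0.86991, -0.49267) = 119.525° → normalised to [0°, 360°): 119.525°.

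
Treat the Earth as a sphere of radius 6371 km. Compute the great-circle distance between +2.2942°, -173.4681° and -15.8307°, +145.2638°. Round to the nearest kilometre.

Δλ = 145.2638 − -173.4681 = 318.7319°; wrapped into (−180°, 180°]: -41.2681°.
Δφ = -15.8307 − 2.2942 = -18.1249°.
a = sin²(Δφ/2) + cos φ₁ · cos φ₂ · sin²(Δλ/2) = 0.144188.
c = 2·atan2(√a, √(1−a)) = 0.77899 rad → d = 6371·c ≈ 4962.94 km.

4963 km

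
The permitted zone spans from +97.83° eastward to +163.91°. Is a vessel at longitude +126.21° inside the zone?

Band width going east from +97.83° to +163.91°: ((163.91 − 97.83) mod 360) = 66.08°.
Offset of +126.21° east of the west edge: ((126.21 − 97.83) mod 360) = 28.38°.
28.38° ≤ 66.08° ⇒ inside.

Yes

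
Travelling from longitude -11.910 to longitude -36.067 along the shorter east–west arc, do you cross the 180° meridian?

Signed shortest Δλ = ((-36.067 − -11.910 + 180) mod 360) − 180 = -24.157°.
Going west by 24.157° from -11.910° reaches -36.067° without touching 180°.

No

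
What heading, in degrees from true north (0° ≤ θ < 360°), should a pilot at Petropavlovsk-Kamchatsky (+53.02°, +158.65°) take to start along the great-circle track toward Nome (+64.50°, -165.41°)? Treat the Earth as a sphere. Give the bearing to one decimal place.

43.7°

Δλ = -165.41 − 158.65 = -324.06°; wrapped into (−180°, 180°]: 35.94°.
θ = atan2( sin Δλ · cos φ₂ , cos φ₁ · sin φ₂ − sin φ₁ · cos φ₂ · cos Δλ )
  = atan2(0.25268, 0.26450) = 43.692° → normalised to [0°, 360°): 43.692°.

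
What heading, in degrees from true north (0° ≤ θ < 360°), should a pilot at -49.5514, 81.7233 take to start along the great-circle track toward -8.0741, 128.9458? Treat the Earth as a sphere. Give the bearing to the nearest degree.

Δλ = 128.9458 − 81.7233 = 47.2225°.
θ = atan2( sin Δλ · cos φ₂ , cos φ₁ · sin φ₂ − sin φ₁ · cos φ₂ · cos Δλ )
  = atan2(0.72672, 0.42058) = 59.940° → normalised to [0°, 360°): 59.940°.

60°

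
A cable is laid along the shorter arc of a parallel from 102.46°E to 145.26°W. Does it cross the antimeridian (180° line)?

Naïve |-145.26 − 102.46| = 247.72° > 180°, so the shorter arc goes the other way round — across 180°.
Signed shortest Δλ = ((-145.26 − 102.46 + 180) mod 360) − 180 = 112.28°.
Going east by 112.28° from +102.46° passes through 180° before reaching -145.26°.

Yes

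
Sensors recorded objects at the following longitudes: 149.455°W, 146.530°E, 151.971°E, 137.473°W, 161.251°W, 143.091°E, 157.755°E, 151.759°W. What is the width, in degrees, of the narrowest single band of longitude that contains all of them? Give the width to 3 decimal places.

Sort the longitudes: -161.251°, -151.759°, -149.455°, -137.473°, +143.091°, +146.530°, +151.971°, +157.755°.
Eastward gaps between consecutive values (wrapping around): 9.492°, 2.304°, 11.982°, 280.564°, 3.439°, 5.441°, 5.784°, 40.994°.
Largest gap = 280.564° ⇒ minimal covering band is its complement: 360° − 280.564° = 79.436°.
Band runs from +143.091° eastward to -137.473°, crossing the antimeridian.

79.436°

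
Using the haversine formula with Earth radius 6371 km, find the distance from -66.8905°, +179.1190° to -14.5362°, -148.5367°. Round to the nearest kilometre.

6283 km

Δλ = -148.5367 − 179.1190 = -327.6557°; wrapped into (−180°, 180°]: 32.3443°.
Δφ = -14.5362 − -66.8905 = 52.3543°.
a = sin²(Δφ/2) + cos φ₁ · cos φ₂ · sin²(Δλ/2) = 0.224085.
c = 2·atan2(√a, √(1−a)) = 0.98624 rad → d = 6371·c ≈ 6283.32 km.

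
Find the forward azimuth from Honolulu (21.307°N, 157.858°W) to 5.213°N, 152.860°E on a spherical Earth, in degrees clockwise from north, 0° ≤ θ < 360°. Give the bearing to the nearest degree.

Δλ = 152.860 − -157.858 = 310.718°; wrapped into (−180°, 180°]: -49.282°.
θ = atan2( sin Δλ · cos φ₂ , cos φ₁ · sin φ₂ − sin φ₁ · cos φ₂ · cos Δλ )
  = atan2(-0.75479, -0.15141) = -101.343° → normalised to [0°, 360°): 258.657°.

259°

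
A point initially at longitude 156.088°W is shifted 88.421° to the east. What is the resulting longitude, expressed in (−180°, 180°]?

67.667°W

Start at -156.088°; shift +88.421° → -67.667°.
-67.667° already lies in (−180°, 180°].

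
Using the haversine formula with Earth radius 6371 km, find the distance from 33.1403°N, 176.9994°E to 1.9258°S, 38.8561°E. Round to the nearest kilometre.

14446 km

Δλ = 38.8561 − 176.9994 = -138.1433°.
Δφ = -1.9258 − 33.1403 = -35.0661°.
a = sin²(Δφ/2) + cos φ₁ · cos φ₂ · sin²(Δλ/2) = 0.820840.
c = 2·atan2(√a, √(1−a)) = 2.26748 rad → d = 6371·c ≈ 14446.13 km.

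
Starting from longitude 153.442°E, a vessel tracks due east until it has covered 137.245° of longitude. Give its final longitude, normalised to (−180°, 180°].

Start at +153.442°; shift +137.245° → +290.687°.
+290.687° lies outside (−180°, 180°]; subtract 360° → -69.313°.

69.313°W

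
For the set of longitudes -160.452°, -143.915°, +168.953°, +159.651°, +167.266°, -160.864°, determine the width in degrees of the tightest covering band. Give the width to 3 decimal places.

56.434°

Sort the longitudes: -160.864°, -160.452°, -143.915°, +159.651°, +167.266°, +168.953°.
Eastward gaps between consecutive values (wrapping around): 0.412°, 16.537°, 303.566°, 7.615°, 1.687°, 30.183°.
Largest gap = 303.566° ⇒ minimal covering band is its complement: 360° − 303.566° = 56.434°.
Band runs from +159.651° eastward to -143.915°, crossing the antimeridian.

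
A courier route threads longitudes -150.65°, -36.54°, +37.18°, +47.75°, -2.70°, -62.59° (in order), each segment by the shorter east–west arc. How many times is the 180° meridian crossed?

Leg 1: -150.65° → -36.54°, shortest Δλ = 114.11° (east) — does not cross 180°.
Leg 2: -36.54° → +37.18°, shortest Δλ = 73.72° (east) — does not cross 180°.
Leg 3: +37.18° → +47.75°, shortest Δλ = 10.57° (east) — does not cross 180°.
Leg 4: +47.75° → -2.70°, shortest Δλ = -50.45° (west) — does not cross 180°.
Leg 5: -2.70° → -62.59°, shortest Δλ = -59.89° (west) — does not cross 180°.
Total crossings: 0.

0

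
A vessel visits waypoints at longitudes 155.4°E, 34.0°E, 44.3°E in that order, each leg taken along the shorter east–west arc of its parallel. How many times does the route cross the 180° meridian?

Leg 1: +155.4° → +34.0°, shortest Δλ = -121.4° (west) — does not cross 180°.
Leg 2: +34.0° → +44.3°, shortest Δλ = 10.3° (east) — does not cross 180°.
Total crossings: 0.

0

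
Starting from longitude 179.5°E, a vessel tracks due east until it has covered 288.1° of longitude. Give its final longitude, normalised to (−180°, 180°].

Start at +179.5°; shift +288.1° → +467.6°.
+467.6° lies outside (−180°, 180°]; subtract 360° → +107.6°.

107.6°E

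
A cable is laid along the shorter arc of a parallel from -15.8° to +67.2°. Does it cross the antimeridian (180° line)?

No

Signed shortest Δλ = ((67.2 − -15.8 + 180) mod 360) − 180 = 83.0°.
Going east by 83.0° from -15.8° reaches +67.2° without touching 180°.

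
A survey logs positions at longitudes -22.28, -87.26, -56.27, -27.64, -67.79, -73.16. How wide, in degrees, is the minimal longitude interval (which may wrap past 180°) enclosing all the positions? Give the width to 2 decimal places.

64.98°

Sort the longitudes: -87.26°, -73.16°, -67.79°, -56.27°, -27.64°, -22.28°.
Eastward gaps between consecutive values (wrapping around): 14.10°, 5.37°, 11.52°, 28.63°, 5.36°, 295.02°.
Largest gap = 295.02° ⇒ minimal covering band is its complement: 360° − 295.02° = 64.98°.
Band runs from -87.26° eastward to -22.28°.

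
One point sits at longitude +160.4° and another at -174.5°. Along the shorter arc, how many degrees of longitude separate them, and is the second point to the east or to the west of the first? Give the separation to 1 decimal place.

Raw difference: -174.5 − 160.4 = -334.9°.
Normalise into (−180°, 180°]: -334.9° + 360° = 25.1°.
Positive ⇒ the second point lies to the east; separation 25.1°.

25.1° east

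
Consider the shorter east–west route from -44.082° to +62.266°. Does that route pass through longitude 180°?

Signed shortest Δλ = ((62.266 − -44.082 + 180) mod 360) − 180 = 106.348°.
Going east by 106.348° from -44.082° reaches +62.266° without touching 180°.

No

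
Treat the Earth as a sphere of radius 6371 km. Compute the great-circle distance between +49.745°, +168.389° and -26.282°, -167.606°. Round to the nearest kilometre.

Δλ = -167.606 − 168.389 = -335.995°; wrapped into (−180°, 180°]: 24.005°.
Δφ = -26.282 − 49.745 = -76.027°.
a = sin²(Δφ/2) + cos φ₁ · cos φ₂ · sin²(Δλ/2) = 0.404323.
c = 2·atan2(√a, √(1−a)) = 1.37826 rad → d = 6371·c ≈ 8780.87 km.

8781 km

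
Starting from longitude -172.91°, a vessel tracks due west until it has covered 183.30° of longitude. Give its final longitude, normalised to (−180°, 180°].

Start at -172.91°; shift −183.30° → -356.21°.
-356.21° lies outside (−180°, 180°]; add 360° → +3.79°.

+3.79°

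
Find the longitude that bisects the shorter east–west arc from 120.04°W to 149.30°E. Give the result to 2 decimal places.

165.37°W

Signed shortest Δλ from -120.04° to +149.30° is -90.66°.
Midpoint longitude = -120.04° + (-90.66°)/2 = -120.04° − 45.33° = -165.37°.
(The naïve average (-120.04 + +149.30)/2 = 14.63° is on the wrong side of the globe.)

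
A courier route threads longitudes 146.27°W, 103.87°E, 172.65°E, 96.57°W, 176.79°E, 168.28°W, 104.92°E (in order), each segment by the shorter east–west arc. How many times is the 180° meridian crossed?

Leg 1: -146.27° → +103.87°, shortest Δλ = -109.86° (west) — crosses 180°.
Leg 2: +103.87° → +172.65°, shortest Δλ = 68.78° (east) — does not cross 180°.
Leg 3: +172.65° → -96.57°, shortest Δλ = 90.78° (east) — crosses 180°.
Leg 4: -96.57° → +176.79°, shortest Δλ = -86.64° (west) — crosses 180°.
Leg 5: +176.79° → -168.28°, shortest Δλ = 14.93° (east) — crosses 180°.
Leg 6: -168.28° → +104.92°, shortest Δλ = -86.8° (west) — crosses 180°.
Total crossings: 5.

5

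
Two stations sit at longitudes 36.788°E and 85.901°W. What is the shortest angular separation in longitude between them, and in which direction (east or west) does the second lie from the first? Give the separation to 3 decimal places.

Raw difference: -85.901 − 36.788 = -122.689°.
Normalise into (−180°, 180°]: -122.689° stays -122.689°.
Negative ⇒ the second point lies to the west; separation 122.689°.

122.689° west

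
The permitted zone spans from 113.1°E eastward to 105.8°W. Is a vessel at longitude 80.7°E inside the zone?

No

Band width going east from +113.1° to -105.8°: ((-105.8 − 113.1) mod 360) = 141.1°.
Offset of +80.7° east of the west edge: ((80.7 − 113.1) mod 360) = 327.6°.
327.6° > 141.1° ⇒ outside.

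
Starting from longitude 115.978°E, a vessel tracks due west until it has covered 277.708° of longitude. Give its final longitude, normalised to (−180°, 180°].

Start at +115.978°; shift −277.708° → -161.730°.
-161.730° already lies in (−180°, 180°].

161.730°W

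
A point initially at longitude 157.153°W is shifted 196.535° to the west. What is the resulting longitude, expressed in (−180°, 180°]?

6.312°E

Start at -157.153°; shift −196.535° → -353.688°.
-353.688° lies outside (−180°, 180°]; add 360° → +6.312°.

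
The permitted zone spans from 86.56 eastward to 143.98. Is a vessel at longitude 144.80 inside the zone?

No

Band width going east from +86.56° to +143.98°: ((143.98 − 86.56) mod 360) = 57.42°.
Offset of +144.80° east of the west edge: ((144.80 − 86.56) mod 360) = 58.24°.
58.24° > 57.42° ⇒ outside.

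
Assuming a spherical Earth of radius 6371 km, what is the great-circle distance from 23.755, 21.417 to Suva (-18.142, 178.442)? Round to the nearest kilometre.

17552 km

Δλ = 178.442 − 21.417 = 157.025°.
Δφ = -18.142 − 23.755 = -41.897°.
a = sin²(Δφ/2) + cos φ₁ · cos φ₂ · sin²(Δλ/2) = 0.963105.
c = 2·atan2(√a, √(1−a)) = 2.75503 rad → d = 6371·c ≈ 17552.30 km.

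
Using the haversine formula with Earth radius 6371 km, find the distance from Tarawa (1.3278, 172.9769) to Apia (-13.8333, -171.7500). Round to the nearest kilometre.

Δλ = -171.7500 − 172.9769 = -344.7269°; wrapped into (−180°, 180°]: 15.2731°.
Δφ = -13.8333 − 1.3278 = -15.1611°.
a = sin²(Δφ/2) + cos φ₁ · cos φ₂ · sin²(Δλ/2) = 0.034545.
c = 2·atan2(√a, √(1−a)) = 0.37390 rad → d = 6371·c ≈ 2382.13 km.

2382 km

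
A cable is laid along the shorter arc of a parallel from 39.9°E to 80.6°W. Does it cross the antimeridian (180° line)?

No

Signed shortest Δλ = ((-80.6 − 39.9 + 180) mod 360) − 180 = -120.5°.
Going west by 120.5° from +39.9° reaches -80.6° without touching 180°.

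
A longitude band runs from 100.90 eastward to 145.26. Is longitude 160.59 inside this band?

Band width going east from +100.90° to +145.26°: ((145.26 − 100.90) mod 360) = 44.36°.
Offset of +160.59° east of the west edge: ((160.59 − 100.90) mod 360) = 59.69°.
59.69° > 44.36° ⇒ outside.

No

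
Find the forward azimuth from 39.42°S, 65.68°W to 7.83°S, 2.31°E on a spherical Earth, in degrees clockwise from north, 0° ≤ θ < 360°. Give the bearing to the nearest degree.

82°

Δλ = 2.31 − -65.68 = 67.99°.
θ = atan2( sin Δλ · cos φ₂ , cos φ₁ · sin φ₂ − sin φ₁ · cos φ₂ · cos Δλ )
  = atan2(0.91847, 0.13052) = 81.912° → normalised to [0°, 360°): 81.912°.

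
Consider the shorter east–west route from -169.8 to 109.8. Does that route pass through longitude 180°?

Yes

Naïve |109.8 − -169.8| = 279.6° > 180°, so the shorter arc goes the other way round — across 180°.
Signed shortest Δλ = ((109.8 − -169.8 + 180) mod 360) − 180 = -80.4°.
Going west by 80.4° from -169.8° passes through 180° before reaching +109.8°.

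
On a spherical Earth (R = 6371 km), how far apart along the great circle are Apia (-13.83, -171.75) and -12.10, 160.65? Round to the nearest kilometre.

Δλ = 160.65 − -171.75 = 332.40°; wrapped into (−180°, 180°]: -27.60°.
Δφ = -12.10 − -13.83 = 1.73°.
a = sin²(Δφ/2) + cos φ₁ · cos φ₂ · sin²(Δλ/2) = 0.054249.
c = 2·atan2(√a, √(1−a)) = 0.47015 rad → d = 6371·c ≈ 2995.31 km.

2995 km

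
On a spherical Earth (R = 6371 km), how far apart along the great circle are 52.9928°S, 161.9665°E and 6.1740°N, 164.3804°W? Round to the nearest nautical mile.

3942 nmi

Δλ = -164.3804 − 161.9665 = -326.3469°; wrapped into (−180°, 180°]: 33.6531°.
Δφ = 6.1740 − -52.9928 = 59.1668°.
a = sin²(Δφ/2) + cos φ₁ · cos φ₂ · sin²(Δλ/2) = 0.293875.
c = 2·atan2(√a, √(1−a)) = 1.14587 rad → d = 6371·c ≈ 7300.37 km ≈ 3941.88 nmi.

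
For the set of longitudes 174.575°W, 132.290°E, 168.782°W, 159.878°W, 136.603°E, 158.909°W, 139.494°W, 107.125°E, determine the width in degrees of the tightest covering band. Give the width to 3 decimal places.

Sort the longitudes: -174.575°, -168.782°, -159.878°, -158.909°, -139.494°, +107.125°, +132.290°, +136.603°.
Eastward gaps between consecutive values (wrapping around): 5.793°, 8.904°, 0.969°, 19.415°, 246.619°, 25.165°, 4.313°, 48.822°.
Largest gap = 246.619° ⇒ minimal covering band is its complement: 360° − 246.619° = 113.381°.
Band runs from +107.125° eastward to -139.494°, crossing the antimeridian.

113.381°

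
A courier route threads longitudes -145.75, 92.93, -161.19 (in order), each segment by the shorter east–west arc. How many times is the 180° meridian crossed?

Leg 1: -145.75° → +92.93°, shortest Δλ = -121.32° (west) — crosses 180°.
Leg 2: +92.93° → -161.19°, shortest Δλ = 105.88° (east) — crosses 180°.
Total crossings: 2.

2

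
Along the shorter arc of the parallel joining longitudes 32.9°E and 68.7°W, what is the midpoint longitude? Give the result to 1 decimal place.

17.9°W

Signed shortest Δλ from +32.9° to -68.7° is -101.6°.
Midpoint longitude = +32.9° + (-101.6°)/2 = +32.9° − 50.8° = -17.9°.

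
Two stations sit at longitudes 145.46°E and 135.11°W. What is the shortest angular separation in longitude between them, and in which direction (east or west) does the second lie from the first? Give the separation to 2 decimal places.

79.43° east

Raw difference: -135.11 − 145.46 = -280.57°.
Normalise into (−180°, 180°]: -280.57° + 360° = 79.43°.
Positive ⇒ the second point lies to the east; separation 79.43°.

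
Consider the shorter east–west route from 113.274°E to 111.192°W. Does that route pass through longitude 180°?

Yes

Naïve |-111.192 − 113.274| = 224.466° > 180°, so the shorter arc goes the other way round — across 180°.
Signed shortest Δλ = ((-111.192 − 113.274 + 180) mod 360) − 180 = 135.534°.
Going east by 135.534° from +113.274° passes through 180° before reaching -111.192°.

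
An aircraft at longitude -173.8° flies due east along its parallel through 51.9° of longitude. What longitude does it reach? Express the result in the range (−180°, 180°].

Start at -173.8°; shift +51.9° → -121.9°.
-121.9° already lies in (−180°, 180°].

-121.9°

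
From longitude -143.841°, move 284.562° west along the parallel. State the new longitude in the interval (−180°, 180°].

Start at -143.841°; shift −284.562° → -428.403°.
-428.403° lies outside (−180°, 180°]; add 360° → -68.403°.

-68.403°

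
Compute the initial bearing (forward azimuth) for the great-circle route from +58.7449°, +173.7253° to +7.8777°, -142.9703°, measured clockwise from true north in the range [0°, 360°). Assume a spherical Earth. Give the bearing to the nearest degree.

Δλ = -142.9703 − 173.7253 = -316.6956°; wrapped into (−180°, 180°]: 43.3044°.
θ = atan2( sin Δλ · cos φ₂ , cos φ₁ · sin φ₂ − sin φ₁ · cos φ₂ · cos Δλ )
  = atan2(0.67940, -0.54512) = 128.742° → normalised to [0°, 360°): 128.742°.

129°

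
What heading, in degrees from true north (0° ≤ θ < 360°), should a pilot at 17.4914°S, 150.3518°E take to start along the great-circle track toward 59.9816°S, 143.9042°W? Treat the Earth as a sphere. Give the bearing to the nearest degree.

149°

Δλ = -143.9042 − 150.3518 = -294.2560°; wrapped into (−180°, 180°]: 65.7440°.
θ = atan2( sin Δλ · cos φ₂ , cos φ₁ · sin φ₂ − sin φ₁ · cos φ₂ · cos Δλ )
  = atan2(0.45611, -0.76406) = 149.164° → normalised to [0°, 360°): 149.164°.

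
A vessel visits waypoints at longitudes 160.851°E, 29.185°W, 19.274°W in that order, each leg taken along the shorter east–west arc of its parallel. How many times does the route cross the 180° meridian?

Leg 1: +160.851° → -29.185°, shortest Δλ = 169.964° (east) — crosses 180°.
Leg 2: -29.185° → -19.274°, shortest Δλ = 9.911° (east) — does not cross 180°.
Total crossings: 1.

1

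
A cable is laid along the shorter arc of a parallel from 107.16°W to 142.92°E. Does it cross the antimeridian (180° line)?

Yes

Naïve |142.92 − -107.16| = 250.08° > 180°, so the shorter arc goes the other way round — across 180°.
Signed shortest Δλ = ((142.92 − -107.16 + 180) mod 360) − 180 = -109.92°.
Going west by 109.92° from -107.16° passes through 180° before reaching +142.92°.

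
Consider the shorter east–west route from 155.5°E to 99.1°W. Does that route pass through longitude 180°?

Naïve |-99.1 − 155.5| = 254.6° > 180°, so the shorter arc goes the other way round — across 180°.
Signed shortest Δλ = ((-99.1 − 155.5 + 180) mod 360) − 180 = 105.4°.
Going east by 105.4° from +155.5° passes through 180° before reaching -99.1°.

Yes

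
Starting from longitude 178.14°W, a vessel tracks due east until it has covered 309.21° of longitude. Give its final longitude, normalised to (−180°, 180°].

131.07°E

Start at -178.14°; shift +309.21° → +131.07°.
+131.07° already lies in (−180°, 180°].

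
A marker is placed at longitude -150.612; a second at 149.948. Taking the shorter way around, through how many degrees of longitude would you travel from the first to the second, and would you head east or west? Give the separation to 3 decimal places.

59.440° west

Raw difference: 149.948 − -150.612 = 300.56°.
Normalise into (−180°, 180°]: 300.56° − 360° = -59.44°.
Negative ⇒ the second point lies to the west; separation 59.440°.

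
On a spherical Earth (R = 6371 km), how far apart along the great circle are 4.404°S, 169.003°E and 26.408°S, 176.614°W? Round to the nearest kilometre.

Δλ = -176.614 − 169.003 = -345.617°; wrapped into (−180°, 180°]: 14.383°.
Δφ = -26.408 − -4.404 = -22.004°.
a = sin²(Δφ/2) + cos φ₁ · cos φ₂ · sin²(Δλ/2) = 0.050416.
c = 2·atan2(√a, √(1−a)) = 0.45293 rad → d = 6371·c ≈ 2885.63 km.

2886 km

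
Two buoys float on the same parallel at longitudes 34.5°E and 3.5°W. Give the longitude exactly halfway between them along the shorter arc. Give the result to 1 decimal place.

15.5°E

Signed shortest Δλ from +34.5° to -3.5° is -38.0°.
Midpoint longitude = +34.5° + (-38.0°)/2 = +34.5° − 19.0° = +15.5°.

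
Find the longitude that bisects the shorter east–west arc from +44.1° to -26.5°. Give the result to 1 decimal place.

Signed shortest Δλ from +44.1° to -26.5° is -70.6°.
Midpoint longitude = +44.1° + (-70.6°)/2 = +44.1° − 35.3° = +8.8°.

+8.8°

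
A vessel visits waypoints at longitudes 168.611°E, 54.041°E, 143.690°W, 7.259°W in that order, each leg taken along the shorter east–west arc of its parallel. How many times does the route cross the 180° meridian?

Leg 1: +168.611° → +54.041°, shortest Δλ = -114.57° (west) — does not cross 180°.
Leg 2: +54.041° → -143.690°, shortest Δλ = 162.269° (east) — crosses 180°.
Leg 3: -143.690° → -7.259°, shortest Δλ = 136.431° (east) — does not cross 180°.
Total crossings: 1.

1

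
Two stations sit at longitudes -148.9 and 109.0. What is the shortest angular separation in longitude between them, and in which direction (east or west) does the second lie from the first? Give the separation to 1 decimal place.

Raw difference: 109.0 − -148.9 = 257.9°.
Normalise into (−180°, 180°]: 257.9° − 360° = -102.1°.
Negative ⇒ the second point lies to the west; separation 102.1°.

102.1° west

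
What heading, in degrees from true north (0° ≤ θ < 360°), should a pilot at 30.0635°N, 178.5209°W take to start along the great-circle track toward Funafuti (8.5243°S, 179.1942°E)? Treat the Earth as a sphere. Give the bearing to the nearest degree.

184°

Δλ = 179.1942 − -178.5209 = 357.7151°; wrapped into (−180°, 180°]: -2.2849°.
θ = atan2( sin Δλ · cos φ₂ , cos φ₁ · sin φ₂ − sin φ₁ · cos φ₂ · cos Δλ )
  = atan2(-0.03943, -0.62332) = -176.381° → normalised to [0°, 360°): 183.619°.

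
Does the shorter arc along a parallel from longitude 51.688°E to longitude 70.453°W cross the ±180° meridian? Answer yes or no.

No

Signed shortest Δλ = ((-70.453 − 51.688 + 180) mod 360) − 180 = -122.141°.
Going west by 122.141° from +51.688° reaches -70.453° without touching 180°.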